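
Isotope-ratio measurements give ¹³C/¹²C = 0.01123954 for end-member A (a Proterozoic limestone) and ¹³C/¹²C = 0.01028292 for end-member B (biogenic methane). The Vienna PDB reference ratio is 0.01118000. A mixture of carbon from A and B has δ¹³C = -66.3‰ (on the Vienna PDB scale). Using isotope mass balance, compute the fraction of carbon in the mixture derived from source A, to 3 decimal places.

δ_A = (0.01123954/0.01118000 − 1)×1000 = (1.005326 − 1)×1000 = 5.326‰
δ_B = (0.01028292/0.01118000 − 1)×1000 = (0.919760 − 1)×1000 = -80.240‰
f_A = (δ_mix − δ_B)/(δ_A − δ_B) = (-66.3 − (-80.240))/(5.326 − (-80.240))
f_A = 13.940 / 85.565 = 0.1629

0.163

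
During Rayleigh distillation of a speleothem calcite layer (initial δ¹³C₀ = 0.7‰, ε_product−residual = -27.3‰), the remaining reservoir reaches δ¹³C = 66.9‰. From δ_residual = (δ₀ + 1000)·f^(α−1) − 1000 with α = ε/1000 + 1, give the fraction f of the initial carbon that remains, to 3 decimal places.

0.096

α − 1 = ε/1000 = -0.0273
(δ_res + 1000)/(δ₀ + 1000) = (66.9 + 1000)/(0.7 + 1000) = 1066.9/1000.7 = 1.066154
f = 1.066154^(1/-0.0273) = exp(ln(1.066154)/-0.0273) = exp(0.06406/-0.0273)
f = exp(-2.3464) = 0.0957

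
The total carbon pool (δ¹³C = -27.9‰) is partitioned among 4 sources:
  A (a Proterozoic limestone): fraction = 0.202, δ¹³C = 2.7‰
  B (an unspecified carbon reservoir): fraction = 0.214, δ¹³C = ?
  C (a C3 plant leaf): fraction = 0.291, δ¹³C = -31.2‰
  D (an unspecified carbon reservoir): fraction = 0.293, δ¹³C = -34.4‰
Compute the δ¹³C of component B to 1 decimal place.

Isotope mass balance: δ_bulk = Σ fᵢ·δᵢ.
-27.9 = 0.202×(2.7) + 0.214×δ_B + 0.291×(-31.2) + 0.293×(-34.4)
0.214·δ_B = -27.9 − (-18.613) = -9.287
δ_B = -9.287 / 0.214 = -43.40‰

-43.4‰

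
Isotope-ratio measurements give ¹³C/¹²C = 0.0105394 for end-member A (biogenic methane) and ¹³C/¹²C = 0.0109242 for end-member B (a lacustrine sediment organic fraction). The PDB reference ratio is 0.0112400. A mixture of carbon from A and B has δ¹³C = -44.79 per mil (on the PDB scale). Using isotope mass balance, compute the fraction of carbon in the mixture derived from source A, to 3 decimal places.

δ_A = (0.0105394/0.0112400 − 1)×1000 = (0.937669 − 1)×1000 = -62.331 per mil
δ_B = (0.0109242/0.0112400 − 1)×1000 = (0.971904 − 1)×1000 = -28.096 per mil
f_A = (δ_mix − δ_B)/(δ_A − δ_B) = (-44.79 − (-28.096))/(-62.331 − (-28.096))
f_A = -16.694 / -34.235 = 0.4876

0.488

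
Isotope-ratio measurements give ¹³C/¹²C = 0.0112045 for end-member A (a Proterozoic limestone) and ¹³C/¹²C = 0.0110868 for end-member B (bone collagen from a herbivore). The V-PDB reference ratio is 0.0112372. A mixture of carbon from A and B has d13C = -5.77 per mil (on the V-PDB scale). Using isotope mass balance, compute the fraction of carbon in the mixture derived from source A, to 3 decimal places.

δ_A = (0.0112045/0.0112372 − 1)×1000 = (0.997090 − 1)×1000 = -2.910 per mil
δ_B = (0.0110868/0.0112372 − 1)×1000 = (0.986616 − 1)×1000 = -13.384 per mil
f_A = (δ_mix − δ_B)/(δ_A − δ_B) = (-5.77 − (-13.384))/(-2.910 − (-13.384))
f_A = 7.614 / 10.474 = 0.7269

0.727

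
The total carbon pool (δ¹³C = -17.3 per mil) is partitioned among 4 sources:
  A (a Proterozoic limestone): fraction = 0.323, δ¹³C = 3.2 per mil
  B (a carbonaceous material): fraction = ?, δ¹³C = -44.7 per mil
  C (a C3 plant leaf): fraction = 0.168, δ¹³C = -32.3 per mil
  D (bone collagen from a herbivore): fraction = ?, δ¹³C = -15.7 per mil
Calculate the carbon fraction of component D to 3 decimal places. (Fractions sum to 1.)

Let f_D and f_B be the unknown fractions; fractions sum to 1 so f_D + f_B = 0.509.
Mass balance: Σ fᵢ·δᵢ = δ_bulk ⇒ f_D·(-15.7) + f_B·(-44.7) = -17.3 − (-4.393) = -12.907
Substitute f_B = 0.509 − f_D:
f_D·(-15.7 − -44.7) = -12.907 − 0.509×(-44.7) = 9.845
f_D = 9.845 / 29.0 = 0.3395

0.339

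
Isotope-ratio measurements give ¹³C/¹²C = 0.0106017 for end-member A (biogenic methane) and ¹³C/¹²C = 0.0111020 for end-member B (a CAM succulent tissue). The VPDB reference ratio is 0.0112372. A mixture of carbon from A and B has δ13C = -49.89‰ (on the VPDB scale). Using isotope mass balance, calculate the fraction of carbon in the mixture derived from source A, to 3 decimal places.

δ_A = (0.0106017/0.0112372 − 1)×1000 = (0.943447 − 1)×1000 = -56.553‰
δ_B = (0.0111020/0.0112372 − 1)×1000 = (0.987969 − 1)×1000 = -12.031‰
f_A = (δ_mix − δ_B)/(δ_A − δ_B) = (-49.89 − (-12.031))/(-56.553 − (-12.031))
f_A = -37.859 / -44.522 = 0.8503

0.850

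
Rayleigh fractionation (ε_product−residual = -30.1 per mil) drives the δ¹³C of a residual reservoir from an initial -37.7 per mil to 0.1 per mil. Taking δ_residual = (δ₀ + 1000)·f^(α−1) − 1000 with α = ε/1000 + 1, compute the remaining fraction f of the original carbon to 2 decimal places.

0.28

α − 1 = ε/1000 = -0.0301
(δ_res + 1000)/(δ₀ + 1000) = (0.1 + 1000)/(-37.7 + 1000) = 1000.1/962.3 = 1.039281
f = 1.039281^(1/-0.0301) = exp(ln(1.039281)/-0.0301) = exp(0.03853/-0.0301)
f = exp(-1.2800) = 0.2780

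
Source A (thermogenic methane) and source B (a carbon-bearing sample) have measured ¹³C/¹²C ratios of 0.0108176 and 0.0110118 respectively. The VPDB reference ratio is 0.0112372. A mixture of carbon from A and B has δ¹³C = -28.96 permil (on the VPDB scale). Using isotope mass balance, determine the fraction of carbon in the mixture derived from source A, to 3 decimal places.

0.515

δ_A = (0.0108176/0.0112372 − 1)×1000 = (0.962660 − 1)×1000 = -37.340 permil
δ_B = (0.0110118/0.0112372 − 1)×1000 = (0.979942 − 1)×1000 = -20.058 permil
f_A = (δ_mix − δ_B)/(δ_A − δ_B) = (-28.96 − (-20.058))/(-37.340 − (-20.058))
f_A = -8.902 / -17.282 = 0.5151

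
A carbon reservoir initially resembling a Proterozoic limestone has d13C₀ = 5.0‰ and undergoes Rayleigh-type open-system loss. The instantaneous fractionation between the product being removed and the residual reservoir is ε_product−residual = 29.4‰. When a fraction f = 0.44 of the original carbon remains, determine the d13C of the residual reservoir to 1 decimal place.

-19.0‰

Rayleigh residual: δ_res = (δ₀ + 1000)·f^(α−1) − 1000
α = ε/1000 + 1 = 1.02940, so α − 1 = 0.02940
f^(α−1) = 0.44^(0.02940) = 0.976152
δ_res = (5.0 + 1000) × 0.976152 − 1000 = 981.033 − 1000 = -18.97‰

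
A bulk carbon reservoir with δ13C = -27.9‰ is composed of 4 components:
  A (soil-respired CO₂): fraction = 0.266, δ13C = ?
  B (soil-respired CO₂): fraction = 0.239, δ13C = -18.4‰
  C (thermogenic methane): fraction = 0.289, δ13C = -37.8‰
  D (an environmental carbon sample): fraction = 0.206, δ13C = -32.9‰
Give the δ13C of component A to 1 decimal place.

Isotope mass balance: δ_bulk = Σ fᵢ·δᵢ.
-27.9 = 0.266×δ_A + 0.239×(-18.4) + 0.289×(-37.8) + 0.206×(-32.9)
0.266·δ_A = -27.9 − (-22.099) = -5.801
δ_A = -5.801 / 0.266 = -21.81‰

-21.8‰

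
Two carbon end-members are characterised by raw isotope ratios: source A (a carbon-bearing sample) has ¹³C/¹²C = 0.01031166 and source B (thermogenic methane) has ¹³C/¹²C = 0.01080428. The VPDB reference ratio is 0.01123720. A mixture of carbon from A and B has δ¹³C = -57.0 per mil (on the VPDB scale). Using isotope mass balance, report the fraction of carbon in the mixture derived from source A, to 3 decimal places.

0.421

δ_A = (0.01031166/0.01123720 − 1)×1000 = (0.917636 − 1)×1000 = -82.364 per mil
δ_B = (0.01080428/0.01123720 − 1)×1000 = (0.961474 − 1)×1000 = -38.526 per mil
f_A = (δ_mix − δ_B)/(δ_A − δ_B) = (-57.0 − (-38.526))/(-82.364 − (-38.526))
f_A = -18.474 / -43.838 = 0.4214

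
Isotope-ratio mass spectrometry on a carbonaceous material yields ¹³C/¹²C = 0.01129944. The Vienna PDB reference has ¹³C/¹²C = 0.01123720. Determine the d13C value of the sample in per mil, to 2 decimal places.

5.54 per mil

d13C = (R_sample / R_standard − 1) × 1000
R_sample / R_standard = 0.01129944 / 0.01123720 = 1.005539
d13C = (1.005539 − 1) × 1000 = 5.539 per mil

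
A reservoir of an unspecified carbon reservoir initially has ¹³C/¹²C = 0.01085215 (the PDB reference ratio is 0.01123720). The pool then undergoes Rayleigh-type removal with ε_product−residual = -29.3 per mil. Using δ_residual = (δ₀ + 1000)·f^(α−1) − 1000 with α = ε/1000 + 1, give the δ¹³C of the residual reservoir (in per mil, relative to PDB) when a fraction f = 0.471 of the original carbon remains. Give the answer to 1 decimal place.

-12.7 per mil

δ₀ = (0.01085215/0.01123720 − 1)×1000 = (0.965734 − 1)×1000 = -34.266 per mil
α − 1 = ε/1000 = -0.0293
f^(α−1) = 0.471^(-0.0293) = 1.022305
δ_res = (-34.266 + 1000) × 1.022305 − 1000 = 987.275 − 1000 = -12.72 per mil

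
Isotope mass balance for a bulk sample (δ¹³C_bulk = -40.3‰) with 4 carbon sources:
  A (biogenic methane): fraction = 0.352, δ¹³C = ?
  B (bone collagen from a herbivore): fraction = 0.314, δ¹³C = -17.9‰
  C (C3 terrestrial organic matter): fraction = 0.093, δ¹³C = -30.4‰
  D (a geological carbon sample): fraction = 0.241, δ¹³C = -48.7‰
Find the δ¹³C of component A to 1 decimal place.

-57.1‰

Isotope mass balance: δ_bulk = Σ fᵢ·δᵢ.
-40.3 = 0.352×δ_A + 0.314×(-17.9) + 0.093×(-30.4) + 0.241×(-48.7)
0.352·δ_A = -40.3 − (-20.184) = -20.115
δ_A = -20.115 / 0.352 = -57.15‰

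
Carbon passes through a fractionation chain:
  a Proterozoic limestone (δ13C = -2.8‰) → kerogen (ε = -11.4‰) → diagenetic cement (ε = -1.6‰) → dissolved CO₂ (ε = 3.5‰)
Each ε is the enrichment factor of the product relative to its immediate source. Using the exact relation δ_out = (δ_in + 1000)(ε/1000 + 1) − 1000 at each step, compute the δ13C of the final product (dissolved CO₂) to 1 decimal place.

-12.3‰

step 1: δ = (-2.80 + 1000)·(-11.4/1000 + 1) − 1000 = -14.17‰
step 2: δ = (-14.17 + 1000)·(-1.6/1000 + 1) − 1000 = -15.75‰
step 3: δ = (-15.75 + 1000)·(3.5/1000 + 1) − 1000 = -12.30‰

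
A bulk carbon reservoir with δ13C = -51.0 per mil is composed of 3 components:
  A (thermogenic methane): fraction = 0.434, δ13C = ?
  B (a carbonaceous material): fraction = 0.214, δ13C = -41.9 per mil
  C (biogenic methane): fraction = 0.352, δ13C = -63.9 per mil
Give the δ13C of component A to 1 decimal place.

-45.0 per mil

Isotope mass balance: δ_bulk = Σ fᵢ·δᵢ.
-51.0 = 0.434×δ_A + 0.214×(-41.9) + 0.352×(-63.9)
0.434·δ_A = -51.0 − (-31.459) = -19.541
δ_A = -19.541 / 0.434 = -45.02 per mil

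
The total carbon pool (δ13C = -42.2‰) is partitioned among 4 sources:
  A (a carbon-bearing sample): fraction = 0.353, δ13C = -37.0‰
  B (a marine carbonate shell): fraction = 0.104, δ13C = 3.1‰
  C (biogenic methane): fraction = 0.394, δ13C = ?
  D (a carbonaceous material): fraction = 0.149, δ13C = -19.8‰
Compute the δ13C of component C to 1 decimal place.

-67.3‰

Isotope mass balance: δ_bulk = Σ fᵢ·δᵢ.
-42.2 = 0.353×(-37.0) + 0.104×(3.1) + 0.394×δ_C + 0.149×(-19.8)
0.394·δ_C = -42.2 − (-15.689) = -26.511
δ_C = -26.511 / 0.394 = -67.29‰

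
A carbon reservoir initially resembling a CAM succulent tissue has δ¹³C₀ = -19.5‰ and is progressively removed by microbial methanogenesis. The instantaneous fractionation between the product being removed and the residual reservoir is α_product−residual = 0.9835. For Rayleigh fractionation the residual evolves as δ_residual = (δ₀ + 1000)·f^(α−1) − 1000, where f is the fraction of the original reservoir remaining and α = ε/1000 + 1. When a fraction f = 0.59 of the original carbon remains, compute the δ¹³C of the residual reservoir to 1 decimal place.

-10.9‰

Rayleigh residual: δ_res = (δ₀ + 1000)·f^(α−1) − 1000
α − 1 = -0.01650
f^(α−1) = 0.59^(-0.01650) = 1.008744
δ_res = (-19.5 + 1000) × 1.008744 − 1000 = 989.073 − 1000 = -10.93‰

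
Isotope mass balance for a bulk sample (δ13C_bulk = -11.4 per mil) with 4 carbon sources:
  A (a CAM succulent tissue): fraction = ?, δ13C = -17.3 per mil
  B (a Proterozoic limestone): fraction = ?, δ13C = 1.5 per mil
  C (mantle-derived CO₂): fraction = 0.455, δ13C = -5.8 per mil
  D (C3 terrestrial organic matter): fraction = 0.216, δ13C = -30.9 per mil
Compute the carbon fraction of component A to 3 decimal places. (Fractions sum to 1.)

Let f_A and f_B be the unknown fractions; fractions sum to 1 so f_A + f_B = 0.329.
Mass balance: Σ fᵢ·δᵢ = δ_bulk ⇒ f_A·(-17.3) + f_B·(1.5) = -11.4 − (-9.313) = -2.087
Substitute f_B = 0.329 − f_A:
f_A·(-17.3 − 1.5) = -2.087 − 0.329×(1.5) = -2.580
f_A = -2.580 / -18.8 = 0.1372

0.137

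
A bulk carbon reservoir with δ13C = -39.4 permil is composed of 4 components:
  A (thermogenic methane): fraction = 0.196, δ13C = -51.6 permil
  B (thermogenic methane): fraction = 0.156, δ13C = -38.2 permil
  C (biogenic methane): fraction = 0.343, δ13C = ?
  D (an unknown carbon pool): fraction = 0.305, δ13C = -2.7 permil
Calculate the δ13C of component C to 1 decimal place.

-65.6 permil

Isotope mass balance: δ_bulk = Σ fᵢ·δᵢ.
-39.4 = 0.196×(-51.6) + 0.156×(-38.2) + 0.343×δ_C + 0.305×(-2.7)
0.343·δ_C = -39.4 − (-16.896) = -22.504
δ_C = -22.504 / 0.343 = -65.61 permil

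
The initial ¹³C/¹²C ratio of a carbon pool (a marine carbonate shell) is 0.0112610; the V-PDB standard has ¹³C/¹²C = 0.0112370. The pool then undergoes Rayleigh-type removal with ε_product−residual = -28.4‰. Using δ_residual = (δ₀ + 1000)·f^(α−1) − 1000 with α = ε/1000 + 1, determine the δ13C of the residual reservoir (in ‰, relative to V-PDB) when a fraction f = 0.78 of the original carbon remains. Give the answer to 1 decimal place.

δ₀ = (0.0112610/0.0112370 − 1)×1000 = (1.002136 − 1)×1000 = 2.136‰
α − 1 = ε/1000 = -0.0284
f^(α−1) = 0.78^(-0.0284) = 1.007081
δ_res = (2.136 + 1000) × 1.007081 − 1000 = 1009.232 − 1000 = 9.23‰

9.2‰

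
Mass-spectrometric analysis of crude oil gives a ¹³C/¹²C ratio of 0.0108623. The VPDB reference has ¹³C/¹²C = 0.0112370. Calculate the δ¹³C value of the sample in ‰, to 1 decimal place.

δ¹³C = (R_sample / R_standard − 1) × 1000
R_sample / R_standard = 0.0108623 / 0.0112370 = 0.966655
δ¹³C = (0.966655 − 1) × 1000 = -33.35‰

-33.3‰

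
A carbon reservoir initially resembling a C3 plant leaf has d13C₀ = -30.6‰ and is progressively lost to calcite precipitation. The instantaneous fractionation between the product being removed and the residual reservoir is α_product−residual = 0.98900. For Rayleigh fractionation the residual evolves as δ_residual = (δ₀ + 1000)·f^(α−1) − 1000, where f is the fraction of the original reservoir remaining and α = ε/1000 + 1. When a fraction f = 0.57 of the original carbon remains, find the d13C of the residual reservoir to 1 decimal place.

Rayleigh residual: δ_res = (δ₀ + 1000)·f^(α−1) − 1000
α − 1 = -0.01100
f^(α−1) = 0.57^(-0.01100) = 1.006202
δ_res = (-30.6 + 1000) × 1.006202 − 1000 = 975.413 − 1000 = -24.59‰

-24.6‰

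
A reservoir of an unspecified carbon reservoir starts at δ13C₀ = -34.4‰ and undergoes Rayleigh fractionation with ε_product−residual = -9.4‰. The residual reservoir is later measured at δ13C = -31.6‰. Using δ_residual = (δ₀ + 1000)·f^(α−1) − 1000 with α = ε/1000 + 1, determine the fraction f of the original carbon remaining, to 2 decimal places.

0.73

α − 1 = ε/1000 = -0.0094
(δ_res + 1000)/(δ₀ + 1000) = (-31.6 + 1000)/(-34.4 + 1000) = 968.4/965.6 = 1.002900
f = 1.002900^(1/-0.0094) = exp(ln(1.002900)/-0.0094) = exp(0.00290/-0.0094)
f = exp(-0.3080) = 0.7349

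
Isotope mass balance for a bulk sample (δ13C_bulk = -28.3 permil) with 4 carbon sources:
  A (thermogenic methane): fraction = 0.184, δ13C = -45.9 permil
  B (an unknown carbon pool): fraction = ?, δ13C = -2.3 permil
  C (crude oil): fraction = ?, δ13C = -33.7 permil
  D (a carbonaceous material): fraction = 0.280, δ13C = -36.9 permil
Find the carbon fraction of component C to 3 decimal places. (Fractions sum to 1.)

0.264

Let f_C and f_B be the unknown fractions; fractions sum to 1 so f_C + f_B = 0.536.
Mass balance: Σ fᵢ·δᵢ = δ_bulk ⇒ f_C·(-33.7) + f_B·(-2.3) = -28.3 − (-18.778) = -9.522
Substitute f_B = 0.536 − f_C:
f_C·(-33.7 − -2.3) = -9.522 − 0.536×(-2.3) = -8.290
f_C = -8.290 / -31.4 = 0.2640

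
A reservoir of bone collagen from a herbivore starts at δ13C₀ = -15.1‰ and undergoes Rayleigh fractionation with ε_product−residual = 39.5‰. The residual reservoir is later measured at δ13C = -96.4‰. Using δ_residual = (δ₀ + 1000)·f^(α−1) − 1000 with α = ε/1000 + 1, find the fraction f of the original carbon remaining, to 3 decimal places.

α − 1 = ε/1000 = 0.0395
(δ_res + 1000)/(δ₀ + 1000) = (-96.4 + 1000)/(-15.1 + 1000) = 903.6/984.9 = 0.917454
f = 0.917454^(1/0.0395) = exp(ln(0.917454)/0.0395) = exp(-0.08615/0.0395)
f = exp(-2.1811) = 0.1129

0.113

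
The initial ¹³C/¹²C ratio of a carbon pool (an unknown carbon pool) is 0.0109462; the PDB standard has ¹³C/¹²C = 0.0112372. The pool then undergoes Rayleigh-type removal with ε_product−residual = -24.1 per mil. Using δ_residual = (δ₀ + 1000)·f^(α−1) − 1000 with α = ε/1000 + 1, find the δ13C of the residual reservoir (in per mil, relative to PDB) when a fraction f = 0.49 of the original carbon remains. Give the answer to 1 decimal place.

δ₀ = (0.0109462/0.0112372 − 1)×1000 = (0.974104 − 1)×1000 = -25.896 per mil
α − 1 = ε/1000 = -0.0241
f^(α−1) = 0.49^(-0.0241) = 1.017340
δ_res = (-25.896 + 1000) × 1.017340 − 1000 = 990.995 − 1000 = -9.00 per mil

-9.0 per mil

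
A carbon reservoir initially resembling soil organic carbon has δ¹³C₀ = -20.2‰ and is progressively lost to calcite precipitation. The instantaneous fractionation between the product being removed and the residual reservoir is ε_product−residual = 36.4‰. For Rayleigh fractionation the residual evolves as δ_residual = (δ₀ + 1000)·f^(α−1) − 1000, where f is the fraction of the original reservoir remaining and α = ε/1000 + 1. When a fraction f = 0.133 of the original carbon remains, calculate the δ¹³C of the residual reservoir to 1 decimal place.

Rayleigh residual: δ_res = (δ₀ + 1000)·f^(α−1) − 1000
α = ε/1000 + 1 = 1.03640, so α − 1 = 0.03640
f^(α−1) = 0.133^(0.03640) = 0.929198
δ_res = (-20.2 + 1000) × 0.929198 − 1000 = 910.428 − 1000 = -89.57‰

-89.6‰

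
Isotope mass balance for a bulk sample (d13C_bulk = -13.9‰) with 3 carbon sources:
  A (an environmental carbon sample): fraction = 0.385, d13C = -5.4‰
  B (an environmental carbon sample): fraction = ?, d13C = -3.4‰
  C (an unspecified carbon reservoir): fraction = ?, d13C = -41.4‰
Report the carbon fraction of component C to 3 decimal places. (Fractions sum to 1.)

0.256

Let f_C and f_B be the unknown fractions; fractions sum to 1 so f_C + f_B = 0.615.
Mass balance: Σ fᵢ·δᵢ = δ_bulk ⇒ f_C·(-41.4) + f_B·(-3.4) = -13.9 − (-2.079) = -11.821
Substitute f_B = 0.615 − f_C:
f_C·(-41.4 − -3.4) = -11.821 − 0.615×(-3.4) = -9.730
f_C = -9.730 / -38.0 = 0.2561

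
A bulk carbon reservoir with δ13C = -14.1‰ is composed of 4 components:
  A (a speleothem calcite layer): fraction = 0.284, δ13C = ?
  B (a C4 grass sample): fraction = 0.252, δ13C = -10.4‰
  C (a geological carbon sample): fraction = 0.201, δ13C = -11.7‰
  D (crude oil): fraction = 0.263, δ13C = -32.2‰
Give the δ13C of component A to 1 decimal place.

-2.3‰

Isotope mass balance: δ_bulk = Σ fᵢ·δᵢ.
-14.1 = 0.284×δ_A + 0.252×(-10.4) + 0.201×(-11.7) + 0.263×(-32.2)
0.284·δ_A = -14.1 − (-13.441) = -0.659
δ_A = -0.659 / 0.284 = -2.32‰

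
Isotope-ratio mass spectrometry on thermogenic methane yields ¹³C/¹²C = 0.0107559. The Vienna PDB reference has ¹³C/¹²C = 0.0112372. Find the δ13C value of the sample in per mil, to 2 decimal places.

-42.83 per mil

δ13C = (R_sample / R_standard − 1) × 1000
R_sample / R_standard = 0.0107559 / 0.0112372 = 0.957169
δ13C = (0.957169 − 1) × 1000 = -42.831 per mil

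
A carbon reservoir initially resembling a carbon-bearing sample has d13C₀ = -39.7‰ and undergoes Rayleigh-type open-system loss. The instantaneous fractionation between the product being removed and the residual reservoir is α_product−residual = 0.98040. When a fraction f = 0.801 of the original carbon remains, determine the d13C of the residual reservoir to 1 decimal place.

Rayleigh residual: δ_res = (δ₀ + 1000)·f^(α−1) − 1000
α − 1 = -0.01960
f^(α−1) = 0.801^(-0.01960) = 1.004359
δ_res = (-39.7 + 1000) × 1.004359 − 1000 = 964.486 − 1000 = -35.51‰

-35.5‰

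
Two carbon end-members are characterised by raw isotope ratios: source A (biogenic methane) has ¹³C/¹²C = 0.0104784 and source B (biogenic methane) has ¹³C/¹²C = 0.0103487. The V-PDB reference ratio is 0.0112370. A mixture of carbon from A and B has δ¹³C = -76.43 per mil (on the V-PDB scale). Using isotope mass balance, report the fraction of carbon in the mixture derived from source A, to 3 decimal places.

0.227

δ_A = (0.0104784/0.0112370 − 1)×1000 = (0.932491 − 1)×1000 = -67.509 per mil
δ_B = (0.0103487/0.0112370 − 1)×1000 = (0.920949 − 1)×1000 = -79.051 per mil
f_A = (δ_mix − δ_B)/(δ_A − δ_B) = (-76.43 − (-79.051))/(-67.509 − (-79.051))
f_A = 2.621 / 11.542 = 0.2271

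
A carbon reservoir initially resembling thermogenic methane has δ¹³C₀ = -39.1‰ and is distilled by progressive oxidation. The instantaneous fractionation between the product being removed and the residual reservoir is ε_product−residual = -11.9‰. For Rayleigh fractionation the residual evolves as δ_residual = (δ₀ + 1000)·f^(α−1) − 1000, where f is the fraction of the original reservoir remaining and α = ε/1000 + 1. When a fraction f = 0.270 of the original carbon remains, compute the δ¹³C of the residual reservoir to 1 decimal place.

Rayleigh residual: δ_res = (δ₀ + 1000)·f^(α−1) − 1000
α = ε/1000 + 1 = 0.98810, so α − 1 = -0.01190
f^(α−1) = 0.270^(-0.01190) = 1.015703
δ_res = (-39.1 + 1000) × 1.015703 − 1000 = 975.989 − 1000 = -24.01‰

-24.0‰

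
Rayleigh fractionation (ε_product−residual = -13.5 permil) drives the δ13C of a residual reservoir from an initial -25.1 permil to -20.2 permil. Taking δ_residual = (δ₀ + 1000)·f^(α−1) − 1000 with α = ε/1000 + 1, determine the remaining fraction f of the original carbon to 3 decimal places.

α − 1 = ε/1000 = -0.0135
(δ_res + 1000)/(δ₀ + 1000) = (-20.2 + 1000)/(-25.1 + 1000) = 979.8/974.9 = 1.005026
f = 1.005026^(1/-0.0135) = exp(ln(1.005026)/-0.0135) = exp(0.00501/-0.0135)
f = exp(-0.3714) = 0.6898

0.690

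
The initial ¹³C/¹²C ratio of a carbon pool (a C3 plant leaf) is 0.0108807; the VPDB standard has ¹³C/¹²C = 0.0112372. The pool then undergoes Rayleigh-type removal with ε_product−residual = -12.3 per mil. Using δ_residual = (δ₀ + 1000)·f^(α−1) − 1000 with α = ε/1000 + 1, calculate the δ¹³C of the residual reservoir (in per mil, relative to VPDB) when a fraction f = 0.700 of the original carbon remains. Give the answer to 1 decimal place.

-27.5 per mil

δ₀ = (0.0108807/0.0112372 − 1)×1000 = (0.968275 − 1)×1000 = -31.725 per mil
α − 1 = ε/1000 = -0.0123
f^(α−1) = 0.700^(-0.0123) = 1.004397
δ_res = (-31.725 + 1000) × 1.004397 − 1000 = 972.532 − 1000 = -27.47 per mil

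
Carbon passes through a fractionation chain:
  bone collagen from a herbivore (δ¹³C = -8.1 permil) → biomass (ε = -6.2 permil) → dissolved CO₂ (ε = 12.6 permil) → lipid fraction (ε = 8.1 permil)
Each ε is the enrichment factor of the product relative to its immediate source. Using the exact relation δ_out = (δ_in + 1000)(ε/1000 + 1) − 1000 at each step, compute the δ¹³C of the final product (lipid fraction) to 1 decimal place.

step 1: δ = (-8.10 + 1000)·(-6.2/1000 + 1) − 1000 = -14.25 permil
step 2: δ = (-14.25 + 1000)·(12.6/1000 + 1) − 1000 = -1.83 permil
step 3: δ = (-1.83 + 1000)·(8.1/1000 + 1) − 1000 = 6.26 permil

6.3 permil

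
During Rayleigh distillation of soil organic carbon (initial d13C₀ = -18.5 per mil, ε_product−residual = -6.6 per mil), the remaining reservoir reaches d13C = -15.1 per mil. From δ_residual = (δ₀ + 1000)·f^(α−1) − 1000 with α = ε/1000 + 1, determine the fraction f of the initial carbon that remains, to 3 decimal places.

α − 1 = ε/1000 = -0.0066
(δ_res + 1000)/(δ₀ + 1000) = (-15.1 + 1000)/(-18.5 + 1000) = 984.9/981.5 = 1.003464
f = 1.003464^(1/-0.0066) = exp(ln(1.003464)/-0.0066) = exp(0.00346/-0.0066)
f = exp(-0.5240) = 0.5922

0.592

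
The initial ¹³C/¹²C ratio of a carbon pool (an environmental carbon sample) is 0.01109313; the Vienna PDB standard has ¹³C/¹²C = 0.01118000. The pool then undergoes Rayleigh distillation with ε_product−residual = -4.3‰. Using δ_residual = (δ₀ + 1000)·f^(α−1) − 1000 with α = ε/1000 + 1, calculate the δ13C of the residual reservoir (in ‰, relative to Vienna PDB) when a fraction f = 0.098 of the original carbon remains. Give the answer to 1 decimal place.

δ₀ = (0.01109313/0.01118000 − 1)×1000 = (0.992230 − 1)×1000 = -7.770‰
α − 1 = ε/1000 = -0.0043
f^(α−1) = 0.098^(-0.0043) = 1.010038
δ_res = (-7.770 + 1000) × 1.010038 − 1000 = 1002.190 − 1000 = 2.19‰

2.2‰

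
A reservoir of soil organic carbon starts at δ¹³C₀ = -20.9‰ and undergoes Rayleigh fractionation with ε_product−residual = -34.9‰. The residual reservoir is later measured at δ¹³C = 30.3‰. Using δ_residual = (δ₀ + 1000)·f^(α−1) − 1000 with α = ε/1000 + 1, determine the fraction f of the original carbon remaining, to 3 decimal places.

α − 1 = ε/1000 = -0.0349
(δ_res + 1000)/(δ₀ + 1000) = (30.3 + 1000)/(-20.9 + 1000) = 1030.3/979.1 = 1.052293
f = 1.052293^(1/-0.0349) = exp(ln(1.052293)/-0.0349) = exp(0.05097/-0.0349)
f = exp(-1.4605) = 0.2321

0.232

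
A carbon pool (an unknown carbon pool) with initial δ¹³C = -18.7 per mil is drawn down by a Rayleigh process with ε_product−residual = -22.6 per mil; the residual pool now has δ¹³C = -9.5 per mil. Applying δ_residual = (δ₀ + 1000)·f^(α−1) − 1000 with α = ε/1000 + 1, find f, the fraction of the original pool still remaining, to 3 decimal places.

0.662

α − 1 = ε/1000 = -0.0226
(δ_res + 1000)/(δ₀ + 1000) = (-9.5 + 1000)/(-18.7 + 1000) = 990.5/981.3 = 1.009375
f = 1.009375^(1/-0.0226) = exp(ln(1.009375)/-0.0226) = exp(0.00933/-0.0226)
f = exp(-0.4129) = 0.6617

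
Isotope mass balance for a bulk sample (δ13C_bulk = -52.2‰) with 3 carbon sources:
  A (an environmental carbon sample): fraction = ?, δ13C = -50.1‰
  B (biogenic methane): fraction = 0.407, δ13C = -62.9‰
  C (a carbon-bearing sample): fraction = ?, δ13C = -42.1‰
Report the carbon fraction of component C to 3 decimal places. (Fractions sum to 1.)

Let f_C and f_A be the unknown fractions; fractions sum to 1 so f_C + f_A = 0.593.
Mass balance: Σ fᵢ·δᵢ = δ_bulk ⇒ f_C·(-42.1) + f_A·(-50.1) = -52.2 − (-25.600) = -26.600
Substitute f_A = 0.593 − f_C:
f_C·(-42.1 − -50.1) = -26.600 − 0.593×(-50.1) = 3.110
f_C = 3.110 / 8.0 = 0.3887

0.389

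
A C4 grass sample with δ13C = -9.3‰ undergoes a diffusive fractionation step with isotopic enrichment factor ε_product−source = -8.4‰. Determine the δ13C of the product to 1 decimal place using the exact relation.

Exactly, δ_product = (δ_source + 1000)·(ε/1000 + 1) − 1000.
δ_product = (-9.3 + 1000) × (-8.4/1000 + 1) − 1000
δ_product = -17.62‰

-17.6‰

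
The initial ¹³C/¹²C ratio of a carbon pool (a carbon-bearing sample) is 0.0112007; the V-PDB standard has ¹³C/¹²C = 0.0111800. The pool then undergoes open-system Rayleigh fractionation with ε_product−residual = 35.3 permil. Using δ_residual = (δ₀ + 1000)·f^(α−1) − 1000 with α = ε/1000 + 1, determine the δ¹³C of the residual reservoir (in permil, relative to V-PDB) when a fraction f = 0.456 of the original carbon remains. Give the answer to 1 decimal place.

δ₀ = (0.0112007/0.0111800 − 1)×1000 = (1.001852 − 1)×1000 = 1.852 permil
α − 1 = ε/1000 = 0.0353
f^(α−1) = 0.456^(0.0353) = 0.972661
δ_res = (1.852 + 1000) × 0.972661 − 1000 = 974.462 − 1000 = -25.54 permil

-25.5 permil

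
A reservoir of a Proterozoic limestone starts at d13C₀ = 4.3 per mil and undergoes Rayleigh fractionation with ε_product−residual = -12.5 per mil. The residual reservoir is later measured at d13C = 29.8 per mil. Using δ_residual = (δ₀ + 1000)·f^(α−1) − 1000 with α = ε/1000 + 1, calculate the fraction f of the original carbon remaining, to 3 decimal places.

α − 1 = ε/1000 = -0.0125
(δ_res + 1000)/(δ₀ + 1000) = (29.8 + 1000)/(4.3 + 1000) = 1029.8/1004.3 = 1.025391
f = 1.025391^(1/-0.0125) = exp(ln(1.025391)/-0.0125) = exp(0.02507/-0.0125)
f = exp(-2.0059) = 0.1345

0.135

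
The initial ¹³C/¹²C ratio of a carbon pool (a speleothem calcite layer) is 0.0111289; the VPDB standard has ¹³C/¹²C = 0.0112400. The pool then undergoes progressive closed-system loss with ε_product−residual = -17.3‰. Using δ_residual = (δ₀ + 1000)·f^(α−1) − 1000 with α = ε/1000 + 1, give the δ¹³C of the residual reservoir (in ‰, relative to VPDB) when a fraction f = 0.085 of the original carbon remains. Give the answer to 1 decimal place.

33.3‰

δ₀ = (0.0111289/0.0112400 − 1)×1000 = (0.990116 − 1)×1000 = -9.884‰
α − 1 = ε/1000 = -0.0173
f^(α−1) = 0.085^(-0.0173) = 1.043569
δ_res = (-9.884 + 1000) × 1.043569 − 1000 = 1033.254 − 1000 = 33.25‰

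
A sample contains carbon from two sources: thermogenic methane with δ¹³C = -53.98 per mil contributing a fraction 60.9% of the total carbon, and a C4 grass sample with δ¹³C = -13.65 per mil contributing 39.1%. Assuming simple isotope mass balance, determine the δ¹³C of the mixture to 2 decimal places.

δ_mix = f_A·δ_A + f_B·δ_B
δ_mix = 0.609 × (-53.98) + 0.391 × (-13.65)
δ_mix = -32.874 + -5.337 = -38.211 per mil

-38.21 per mil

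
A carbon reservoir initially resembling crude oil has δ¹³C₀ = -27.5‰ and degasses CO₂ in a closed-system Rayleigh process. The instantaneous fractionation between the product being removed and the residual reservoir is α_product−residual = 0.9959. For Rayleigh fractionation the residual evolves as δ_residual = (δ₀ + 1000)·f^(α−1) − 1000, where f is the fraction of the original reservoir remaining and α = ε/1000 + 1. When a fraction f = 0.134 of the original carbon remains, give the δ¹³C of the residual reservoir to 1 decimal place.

-19.5‰

Rayleigh residual: δ_res = (δ₀ + 1000)·f^(α−1) − 1000
α − 1 = -0.00410
f^(α−1) = 0.134^(-0.00410) = 1.008275
δ_res = (-27.5 + 1000) × 1.008275 − 1000 = 980.547 − 1000 = -19.45‰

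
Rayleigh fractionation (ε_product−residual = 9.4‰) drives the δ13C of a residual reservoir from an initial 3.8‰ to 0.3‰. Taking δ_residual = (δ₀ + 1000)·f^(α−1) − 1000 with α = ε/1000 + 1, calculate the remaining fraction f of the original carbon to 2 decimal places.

0.69

α − 1 = ε/1000 = 0.0094
(δ_res + 1000)/(δ₀ + 1000) = (0.3 + 1000)/(3.8 + 1000) = 1000.3/1003.8 = 0.996513
f = 0.996513^(1/0.0094) = exp(ln(0.996513)/0.0094) = exp(-0.00349/0.0094)
f = exp(-0.3716) = 0.6896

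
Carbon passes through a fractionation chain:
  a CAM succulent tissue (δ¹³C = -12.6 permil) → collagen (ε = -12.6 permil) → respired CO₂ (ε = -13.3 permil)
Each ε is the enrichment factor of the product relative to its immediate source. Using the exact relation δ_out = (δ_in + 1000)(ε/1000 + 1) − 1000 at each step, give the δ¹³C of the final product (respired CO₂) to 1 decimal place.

-38.0 permil

step 1: δ = (-12.60 + 1000)·(-12.6/1000 + 1) − 1000 = -25.04 permil
step 2: δ = (-25.04 + 1000)·(-13.3/1000 + 1) − 1000 = -38.01 permil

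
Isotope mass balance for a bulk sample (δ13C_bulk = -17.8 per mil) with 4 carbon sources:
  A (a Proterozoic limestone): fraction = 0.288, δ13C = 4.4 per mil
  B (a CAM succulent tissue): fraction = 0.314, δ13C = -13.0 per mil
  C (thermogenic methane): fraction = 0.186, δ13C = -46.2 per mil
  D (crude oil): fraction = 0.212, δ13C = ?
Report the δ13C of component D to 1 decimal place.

Isotope mass balance: δ_bulk = Σ fᵢ·δᵢ.
-17.8 = 0.288×(4.4) + 0.314×(-13.0) + 0.186×(-46.2) + 0.212×δ_D
0.212·δ_D = -17.8 − (-11.408) = -6.392
δ_D = -6.392 / 0.212 = -30.15 per mil

-30.2 per mil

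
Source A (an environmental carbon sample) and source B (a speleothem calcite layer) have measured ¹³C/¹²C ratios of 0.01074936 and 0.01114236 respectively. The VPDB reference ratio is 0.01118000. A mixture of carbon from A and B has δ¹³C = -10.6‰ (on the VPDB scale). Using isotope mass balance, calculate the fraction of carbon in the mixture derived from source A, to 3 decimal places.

0.206

δ_A = (0.01074936/0.01118000 − 1)×1000 = (0.961481 − 1)×1000 = -38.519‰
δ_B = (0.01114236/0.01118000 − 1)×1000 = (0.996633 − 1)×1000 = -3.367‰
f_A = (δ_mix − δ_B)/(δ_A − δ_B) = (-10.6 − (-3.367))/(-38.519 − (-3.367))
f_A = -7.233 / -35.152 = 0.2058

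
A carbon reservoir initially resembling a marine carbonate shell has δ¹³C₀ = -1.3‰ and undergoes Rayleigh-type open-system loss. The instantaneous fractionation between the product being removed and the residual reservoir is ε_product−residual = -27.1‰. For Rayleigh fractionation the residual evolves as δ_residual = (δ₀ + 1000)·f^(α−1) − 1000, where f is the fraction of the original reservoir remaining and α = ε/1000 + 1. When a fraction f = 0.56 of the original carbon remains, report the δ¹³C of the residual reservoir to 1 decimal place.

Rayleigh residual: δ_res = (δ₀ + 1000)·f^(α−1) − 1000
α = ε/1000 + 1 = 0.97290, so α − 1 = -0.02710
f^(α−1) = 0.56^(-0.02710) = 1.015837
δ_res = (-1.3 + 1000) × 1.015837 − 1000 = 1014.517 − 1000 = 14.52‰

14.5‰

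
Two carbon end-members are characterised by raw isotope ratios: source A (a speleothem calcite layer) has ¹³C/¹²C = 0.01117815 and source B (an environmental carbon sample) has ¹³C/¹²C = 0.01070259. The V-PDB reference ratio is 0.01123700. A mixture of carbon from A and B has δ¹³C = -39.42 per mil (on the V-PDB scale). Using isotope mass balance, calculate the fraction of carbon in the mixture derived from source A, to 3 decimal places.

0.192

δ_A = (0.01117815/0.01123700 − 1)×1000 = (0.994763 − 1)×1000 = -5.237 per mil
δ_B = (0.01070259/0.01123700 − 1)×1000 = (0.952442 − 1)×1000 = -47.558 per mil
f_A = (δ_mix − δ_B)/(δ_A − δ_B) = (-39.42 − (-47.558))/(-5.237 − (-47.558))
f_A = 8.138 / 42.321 = 0.1923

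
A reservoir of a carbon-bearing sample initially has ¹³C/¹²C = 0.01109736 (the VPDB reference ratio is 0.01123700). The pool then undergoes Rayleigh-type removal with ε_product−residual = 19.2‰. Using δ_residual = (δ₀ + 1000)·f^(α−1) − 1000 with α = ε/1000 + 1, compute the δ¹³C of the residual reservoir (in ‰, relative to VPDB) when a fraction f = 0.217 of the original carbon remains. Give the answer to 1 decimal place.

-41.0‰

δ₀ = (0.01109736/0.01123700 − 1)×1000 = (0.987573 − 1)×1000 = -12.427‰
α − 1 = ε/1000 = 0.0192
f^(α−1) = 0.217^(0.0192) = 0.971091
δ_res = (-12.427 + 1000) × 0.971091 − 1000 = 959.024 − 1000 = -40.98‰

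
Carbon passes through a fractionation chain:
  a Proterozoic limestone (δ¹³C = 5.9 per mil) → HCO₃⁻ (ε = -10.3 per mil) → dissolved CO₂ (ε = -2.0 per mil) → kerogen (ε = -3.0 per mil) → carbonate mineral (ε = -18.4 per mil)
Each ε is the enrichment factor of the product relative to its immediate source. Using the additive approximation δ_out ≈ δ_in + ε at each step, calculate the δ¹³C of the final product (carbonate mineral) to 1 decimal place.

-27.8 per mil

step 1: δ ≈ 5.9 + (-10.3) = -4.4 per mil
step 2: δ ≈ -4.4 + (-2.0) = -6.4 per mil
step 3: δ ≈ -6.4 + (-3.0) = -9.4 per mil
step 4: δ ≈ -9.4 + (-18.4) = -27.8 per mil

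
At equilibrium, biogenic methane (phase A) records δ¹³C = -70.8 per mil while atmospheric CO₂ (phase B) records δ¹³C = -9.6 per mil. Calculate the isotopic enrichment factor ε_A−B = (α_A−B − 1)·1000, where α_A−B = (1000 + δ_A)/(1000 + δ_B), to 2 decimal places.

-61.79 per mil

α_A−B = (1000 + -70.8) / (1000 + -9.6) = 929.2 / 990.4 = 0.938207
ε_A−B = (0.938207 − 1) × 1000 = -61.793 per mil
(The approximation ε ≈ δ_A − δ_B would give -61.2 per mil.)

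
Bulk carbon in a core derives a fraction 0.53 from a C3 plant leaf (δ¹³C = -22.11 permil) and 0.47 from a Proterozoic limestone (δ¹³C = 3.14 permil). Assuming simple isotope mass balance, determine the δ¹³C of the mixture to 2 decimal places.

-10.24 permil

δ_mix = f_A·δ_A + f_B·δ_B
δ_mix = 0.53 × (-22.11) + 0.47 × (3.14)
δ_mix = -11.718 + 1.476 = -10.243 permil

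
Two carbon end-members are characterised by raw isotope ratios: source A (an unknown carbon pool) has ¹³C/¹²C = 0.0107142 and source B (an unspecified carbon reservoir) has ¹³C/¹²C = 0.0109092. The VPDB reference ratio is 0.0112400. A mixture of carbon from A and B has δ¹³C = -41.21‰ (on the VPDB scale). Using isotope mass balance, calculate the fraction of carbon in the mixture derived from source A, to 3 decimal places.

0.679

δ_A = (0.0107142/0.0112400 − 1)×1000 = (0.953221 − 1)×1000 = -46.779‰
δ_B = (0.0109092/0.0112400 − 1)×1000 = (0.970569 − 1)×1000 = -29.431‰
f_A = (δ_mix − δ_B)/(δ_A − δ_B) = (-41.21 − (-29.431))/(-46.779 − (-29.431))
f_A = -11.779 / -17.349 = 0.6790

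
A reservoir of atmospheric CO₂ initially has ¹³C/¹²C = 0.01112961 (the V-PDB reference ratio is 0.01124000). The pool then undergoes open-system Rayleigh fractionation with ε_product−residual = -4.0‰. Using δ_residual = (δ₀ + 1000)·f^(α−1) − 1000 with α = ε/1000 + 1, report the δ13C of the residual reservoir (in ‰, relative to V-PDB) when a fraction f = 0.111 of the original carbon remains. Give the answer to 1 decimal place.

-1.1‰

δ₀ = (0.01112961/0.01124000 − 1)×1000 = (0.990179 − 1)×1000 = -9.821‰
α − 1 = ε/1000 = -0.0040
f^(α−1) = 0.111^(-0.0040) = 1.008832
δ_res = (-9.821 + 1000) × 1.008832 − 1000 = 998.924 − 1000 = -1.08‰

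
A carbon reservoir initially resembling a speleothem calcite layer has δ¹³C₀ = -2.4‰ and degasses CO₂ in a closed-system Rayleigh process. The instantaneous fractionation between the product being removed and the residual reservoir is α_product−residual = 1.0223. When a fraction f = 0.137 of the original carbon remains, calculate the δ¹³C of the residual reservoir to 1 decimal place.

-45.7‰

Rayleigh residual: δ_res = (δ₀ + 1000)·f^(α−1) − 1000
α − 1 = 0.02230
f^(α−1) = 0.137^(0.02230) = 0.956641
δ_res = (-2.4 + 1000) × 0.956641 − 1000 = 954.345 − 1000 = -45.66‰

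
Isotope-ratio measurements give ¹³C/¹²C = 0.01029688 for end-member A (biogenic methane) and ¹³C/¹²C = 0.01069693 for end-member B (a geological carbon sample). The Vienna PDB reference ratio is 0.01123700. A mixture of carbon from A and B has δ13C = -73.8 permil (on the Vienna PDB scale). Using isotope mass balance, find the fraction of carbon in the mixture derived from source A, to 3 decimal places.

0.723

δ_A = (0.01029688/0.01123700 − 1)×1000 = (0.916337 − 1)×1000 = -83.663 permil
δ_B = (0.01069693/0.01123700 − 1)×1000 = (0.951938 − 1)×1000 = -48.062 permil
f_A = (δ_mix − δ_B)/(δ_A − δ_B) = (-73.8 − (-48.062))/(-83.663 − (-48.062))
f_A = -25.738 / -35.601 = 0.7230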